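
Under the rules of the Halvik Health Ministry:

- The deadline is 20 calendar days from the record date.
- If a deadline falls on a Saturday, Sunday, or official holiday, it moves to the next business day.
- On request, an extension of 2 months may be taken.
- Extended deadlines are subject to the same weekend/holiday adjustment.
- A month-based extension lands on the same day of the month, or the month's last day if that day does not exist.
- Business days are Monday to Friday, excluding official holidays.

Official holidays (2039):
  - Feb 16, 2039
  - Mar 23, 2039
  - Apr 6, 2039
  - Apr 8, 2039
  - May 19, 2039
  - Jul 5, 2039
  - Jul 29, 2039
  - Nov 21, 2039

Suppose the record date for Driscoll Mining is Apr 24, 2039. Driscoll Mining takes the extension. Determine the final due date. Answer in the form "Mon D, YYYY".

Jul 18, 2039

Trigger date Apr 24, 2039 + 20 calendar days = May 14, 2039.
May 14, 2039 is a Saturday, so it moves to the next business day, May 16, 2039 (Monday).
Applying the 2 months extension: 2 months after May 16, 2039 is Jul 16, 2039.
Jul 16, 2039 falls on a Saturday. Rolling to the next business day gives Jul 18, 2039, a Monday.
Deadline: Jul 18, 2039.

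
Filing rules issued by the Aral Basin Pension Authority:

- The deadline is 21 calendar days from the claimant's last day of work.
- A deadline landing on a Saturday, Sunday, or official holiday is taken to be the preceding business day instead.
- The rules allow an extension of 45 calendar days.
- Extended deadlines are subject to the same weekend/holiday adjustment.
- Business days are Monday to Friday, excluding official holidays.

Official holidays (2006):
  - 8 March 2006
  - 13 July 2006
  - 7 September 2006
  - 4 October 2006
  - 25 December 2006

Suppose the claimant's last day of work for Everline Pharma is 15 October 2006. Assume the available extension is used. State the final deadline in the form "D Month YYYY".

21 calendar days after 15 October 2006 is 5 November 2006.
Because 5 November 2006 is a Sunday, the deadline becomes 3 November 2006 (Friday).
Add the 45 calendar-day extension to 3 November 2006: 18 December 2006.
18 December 2006 (Monday) is already a business day.
Deadline: 18 December 2006.

18 December 2006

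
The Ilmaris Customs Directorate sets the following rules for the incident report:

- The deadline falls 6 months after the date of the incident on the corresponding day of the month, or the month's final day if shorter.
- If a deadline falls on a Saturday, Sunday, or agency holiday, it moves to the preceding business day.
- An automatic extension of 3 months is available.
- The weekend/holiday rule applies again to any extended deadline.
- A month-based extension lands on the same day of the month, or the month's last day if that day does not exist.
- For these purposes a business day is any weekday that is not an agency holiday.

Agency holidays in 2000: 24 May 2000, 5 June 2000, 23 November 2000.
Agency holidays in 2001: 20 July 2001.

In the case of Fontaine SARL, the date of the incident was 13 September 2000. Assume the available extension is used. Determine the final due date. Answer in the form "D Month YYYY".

13 June 2001

Moving 6 months forward from 13 September 2000 on the corresponding day gives 13 March 2001.
13 March 2001 falls on a Tuesday, which is a business day, so no adjustment is needed.
Applying the 3 months extension: 3 months after 13 March 2001 is 13 June 2001.
13 June 2001 falls on a Wednesday, which is a business day, so no adjustment is needed.
So the filing is due 13 June 2001.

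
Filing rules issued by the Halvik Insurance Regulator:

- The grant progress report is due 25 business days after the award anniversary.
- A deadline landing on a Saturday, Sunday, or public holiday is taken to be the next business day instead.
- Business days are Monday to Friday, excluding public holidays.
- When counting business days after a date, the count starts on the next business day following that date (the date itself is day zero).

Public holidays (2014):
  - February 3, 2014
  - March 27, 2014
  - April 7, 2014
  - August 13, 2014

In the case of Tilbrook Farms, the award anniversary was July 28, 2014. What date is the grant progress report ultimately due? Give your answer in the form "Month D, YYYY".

September 2, 2014

Starting the day after July 28, 2014 and counting 25 business days lands on September 2, 2014.
September 2, 2014 is a Tuesday and not a listed holiday, so it stands.
The final due date is September 2, 2014.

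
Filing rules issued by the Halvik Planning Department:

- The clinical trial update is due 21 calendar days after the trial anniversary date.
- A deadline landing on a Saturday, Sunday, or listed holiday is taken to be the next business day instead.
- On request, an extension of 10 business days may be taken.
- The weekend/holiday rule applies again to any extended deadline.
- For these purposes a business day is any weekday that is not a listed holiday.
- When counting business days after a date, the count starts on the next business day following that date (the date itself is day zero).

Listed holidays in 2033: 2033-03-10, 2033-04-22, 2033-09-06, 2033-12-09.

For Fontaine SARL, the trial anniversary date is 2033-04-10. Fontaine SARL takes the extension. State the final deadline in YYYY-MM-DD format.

2033-05-16

Trigger date 2033-04-10 + 21 calendar days = 2033-05-01.
2033-05-01 falls on a Sunday. Rolling to the next business day gives 2033-05-02, a Monday.
The 10-business-day extension runs from 2033-05-02 to 2033-05-16.
2033-05-16 (Monday) is already a business day.
Deadline: 2033-05-16.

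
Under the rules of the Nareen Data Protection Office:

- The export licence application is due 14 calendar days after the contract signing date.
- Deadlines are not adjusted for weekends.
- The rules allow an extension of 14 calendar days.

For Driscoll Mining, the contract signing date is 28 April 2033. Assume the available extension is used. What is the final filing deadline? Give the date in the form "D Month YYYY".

14 calendar days after 28 April 2033 is 12 May 2033.
No adjustment is made for weekends or holidays, so 12 May 2033 stands.
Applying the 14-calendar-day extension: 12 May 2033 + 14 days = 26 May 2033.
26 May 2033 falls on a Thursday. The rules make no weekend/holiday allowance, so it remains 26 May 2033.
So the filing is due 26 May 2033.

26 May 2033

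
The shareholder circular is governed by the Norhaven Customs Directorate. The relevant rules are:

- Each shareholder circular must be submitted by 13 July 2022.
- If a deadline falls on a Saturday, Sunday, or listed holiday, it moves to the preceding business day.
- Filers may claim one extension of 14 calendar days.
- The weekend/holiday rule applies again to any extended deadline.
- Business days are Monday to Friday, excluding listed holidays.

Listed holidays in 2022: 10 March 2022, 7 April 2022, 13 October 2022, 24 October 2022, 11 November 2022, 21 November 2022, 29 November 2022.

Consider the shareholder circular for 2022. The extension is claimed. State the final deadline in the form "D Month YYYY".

27 July 2022

The statutory due date is 13 July 2022.
13 July 2022 is a Wednesday and not a listed holiday, so it stands.
Add the 14 calendar-day extension to 13 July 2022: 27 July 2022.
Since 27 July 2022 is a Wednesday and not a holiday, the date is unchanged.
The final due date is 27 July 2022.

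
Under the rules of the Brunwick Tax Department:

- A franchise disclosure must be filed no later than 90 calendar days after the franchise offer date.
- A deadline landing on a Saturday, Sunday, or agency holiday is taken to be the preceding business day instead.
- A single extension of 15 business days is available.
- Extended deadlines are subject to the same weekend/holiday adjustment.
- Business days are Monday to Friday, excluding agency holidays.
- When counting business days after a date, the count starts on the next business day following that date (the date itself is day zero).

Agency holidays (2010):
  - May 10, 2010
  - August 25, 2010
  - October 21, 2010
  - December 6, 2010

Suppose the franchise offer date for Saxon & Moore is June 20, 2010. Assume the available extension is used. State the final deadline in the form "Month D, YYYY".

From June 20, 2010, 90 calendar days later is September 18, 2010.
September 18, 2010 is a Saturday, so it moves to the preceding business day, September 17, 2010 (Friday).
The 15-business-day extension runs from September 17, 2010 to October 8, 2010.
October 8, 2010 falls on a Friday, which is a business day, so no adjustment is needed.
The final due date is October 8, 2010.

October 8, 2010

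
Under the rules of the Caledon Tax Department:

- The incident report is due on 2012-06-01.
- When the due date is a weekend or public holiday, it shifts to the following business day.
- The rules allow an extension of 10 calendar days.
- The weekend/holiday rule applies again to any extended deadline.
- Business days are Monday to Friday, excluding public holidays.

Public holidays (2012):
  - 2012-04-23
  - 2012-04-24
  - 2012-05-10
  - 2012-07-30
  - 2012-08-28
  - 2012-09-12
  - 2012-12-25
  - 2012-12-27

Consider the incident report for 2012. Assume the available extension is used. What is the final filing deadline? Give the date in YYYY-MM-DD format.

2012-06-11

Start from the fixed due date, 2012-06-01.
Since 2012-06-01 is a Friday and not a holiday, the date is unchanged.
Applying the 10-calendar-day extension: 2012-06-01 + 10 days = 2012-06-11.
2012-06-11 falls on a Monday, which is a business day, so no adjustment is needed.
Deadline: 2012-06-11.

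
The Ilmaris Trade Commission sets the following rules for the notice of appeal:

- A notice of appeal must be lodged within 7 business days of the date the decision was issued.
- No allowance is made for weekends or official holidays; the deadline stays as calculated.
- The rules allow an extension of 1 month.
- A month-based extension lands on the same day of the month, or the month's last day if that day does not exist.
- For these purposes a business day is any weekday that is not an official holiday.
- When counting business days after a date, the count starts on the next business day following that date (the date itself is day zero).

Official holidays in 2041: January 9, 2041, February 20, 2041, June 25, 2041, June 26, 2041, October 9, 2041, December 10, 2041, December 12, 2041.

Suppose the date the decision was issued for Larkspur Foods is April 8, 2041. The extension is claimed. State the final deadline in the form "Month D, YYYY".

Starting the day after April 8, 2041 and counting 7 business days lands on April 17, 2041.
April 17, 2041 is a Wednesday; no weekend or holiday adjustment applies.
The 1 month extension carries April 17, 2041 to May 17, 2041.
May 17, 2041 is a Friday; no weekend or holiday adjustment applies.
Final deadline: May 17, 2041.

May 17, 2041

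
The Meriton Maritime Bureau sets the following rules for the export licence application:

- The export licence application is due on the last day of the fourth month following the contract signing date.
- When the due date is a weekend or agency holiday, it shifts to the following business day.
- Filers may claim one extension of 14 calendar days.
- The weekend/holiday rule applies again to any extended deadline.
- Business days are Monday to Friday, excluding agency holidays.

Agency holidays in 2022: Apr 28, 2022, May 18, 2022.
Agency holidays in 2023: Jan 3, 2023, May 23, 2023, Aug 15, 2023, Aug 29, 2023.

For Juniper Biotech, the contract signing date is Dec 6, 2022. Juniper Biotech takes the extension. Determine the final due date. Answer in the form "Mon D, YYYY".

4 months after Dec 6, 2022 is April 2023; that month ends on Apr 30, 2023.
Apr 30, 2023 is a Sunday; the next business day is May 1, 2023 (Monday).
Applying the 14-calendar-day extension: May 1, 2023 + 14 days = May 15, 2023.
Since May 15, 2023 is a Monday and not a holiday, the date is unchanged.
Final deadline: May 15, 2023.

May 15, 2023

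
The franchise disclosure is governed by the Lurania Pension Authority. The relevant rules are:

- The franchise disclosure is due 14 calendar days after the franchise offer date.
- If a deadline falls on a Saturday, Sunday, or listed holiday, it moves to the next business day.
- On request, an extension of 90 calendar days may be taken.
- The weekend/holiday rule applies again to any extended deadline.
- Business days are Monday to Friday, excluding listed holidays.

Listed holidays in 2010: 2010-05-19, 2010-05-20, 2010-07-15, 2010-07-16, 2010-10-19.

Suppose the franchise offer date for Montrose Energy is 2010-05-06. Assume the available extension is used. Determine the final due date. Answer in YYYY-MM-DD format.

Trigger date 2010-05-06 + 14 calendar days = 2010-05-20.
2010-05-20 falls on a listed holiday. Rolling to the next business day gives 2010-05-21, a Friday.
Applying the 90-calendar-day extension: 2010-05-21 + 90 days = 2010-08-19.
2010-08-19 (Thursday) is already a business day.
Deadline: 2010-08-19.

2010-08-19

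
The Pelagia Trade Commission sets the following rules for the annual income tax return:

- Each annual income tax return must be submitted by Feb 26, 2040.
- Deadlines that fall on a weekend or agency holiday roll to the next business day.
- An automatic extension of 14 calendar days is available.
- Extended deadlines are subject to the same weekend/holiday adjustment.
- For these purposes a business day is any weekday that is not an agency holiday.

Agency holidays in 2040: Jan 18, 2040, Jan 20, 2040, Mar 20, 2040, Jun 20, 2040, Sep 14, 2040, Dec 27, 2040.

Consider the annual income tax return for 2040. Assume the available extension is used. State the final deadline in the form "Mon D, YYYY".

The stated deadline is Feb 26, 2040.
Feb 26, 2040 falls on a Sunday. Rolling to the next business day gives Feb 27, 2040, a Monday.
Add the 14 calendar-day extension to Feb 27, 2040: Mar 12, 2040.
Mar 12, 2040 is a Monday and not a listed holiday, so it stands.
Final deadline: Mar 12, 2040.

Mar 12, 2040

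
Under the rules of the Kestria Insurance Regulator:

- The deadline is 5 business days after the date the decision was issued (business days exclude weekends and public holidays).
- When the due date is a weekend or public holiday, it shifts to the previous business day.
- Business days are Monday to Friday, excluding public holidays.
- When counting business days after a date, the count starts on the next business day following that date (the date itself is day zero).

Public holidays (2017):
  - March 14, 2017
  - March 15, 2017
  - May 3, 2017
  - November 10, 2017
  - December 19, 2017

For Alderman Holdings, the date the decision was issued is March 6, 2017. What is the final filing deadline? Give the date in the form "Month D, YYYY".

Starting the day after March 6, 2017 and counting 5 business days lands on March 13, 2017.
March 13, 2017 (Monday) is already a business day.
So the filing is due March 13, 2017.

March 13, 2017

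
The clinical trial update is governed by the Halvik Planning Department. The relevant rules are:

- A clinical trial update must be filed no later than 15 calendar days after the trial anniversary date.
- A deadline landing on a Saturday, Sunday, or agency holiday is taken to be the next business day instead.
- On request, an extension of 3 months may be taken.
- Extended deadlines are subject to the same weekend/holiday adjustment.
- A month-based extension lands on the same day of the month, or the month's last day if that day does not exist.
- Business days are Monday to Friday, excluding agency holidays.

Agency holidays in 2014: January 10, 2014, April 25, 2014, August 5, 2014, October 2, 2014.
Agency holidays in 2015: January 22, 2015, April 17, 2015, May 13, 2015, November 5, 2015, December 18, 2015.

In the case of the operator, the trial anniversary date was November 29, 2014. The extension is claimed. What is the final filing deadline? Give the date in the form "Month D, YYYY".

March 16, 2015

15 calendar days after November 29, 2014 is December 14, 2014.
December 14, 2014 falls on a Sunday. Rolling to the next business day gives December 15, 2014, a Monday.
Add 3 months to December 15, 2014: March 15, 2015.
March 15, 2015 is a Sunday, so it moves to the next business day, March 16, 2015 (Monday).
The final due date is March 16, 2015.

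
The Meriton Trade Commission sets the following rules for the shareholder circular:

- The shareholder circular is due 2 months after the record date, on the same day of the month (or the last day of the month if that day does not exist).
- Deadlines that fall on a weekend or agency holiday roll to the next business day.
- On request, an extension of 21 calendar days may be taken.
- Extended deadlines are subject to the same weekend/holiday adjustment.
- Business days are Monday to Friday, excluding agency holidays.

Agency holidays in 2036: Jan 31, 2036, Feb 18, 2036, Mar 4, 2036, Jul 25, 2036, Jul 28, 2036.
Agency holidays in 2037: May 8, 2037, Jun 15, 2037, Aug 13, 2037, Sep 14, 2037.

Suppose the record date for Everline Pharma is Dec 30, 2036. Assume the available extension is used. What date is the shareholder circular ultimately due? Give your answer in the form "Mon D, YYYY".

Mar 23, 2037

2 months after Dec 30, 2036, on the same day of the month, is Feb 28, 2037 (day 30 does not exist in February, so the month's last day is used).
Feb 28, 2037 is a Saturday; the next business day is Mar 2, 2037 (Monday).
The 21-calendar-day extension moves the deadline from Mar 2, 2037 to Mar 23, 2037.
Mar 23, 2037 is a Monday and not a listed holiday, so it stands.
Deadline: Mar 23, 2037.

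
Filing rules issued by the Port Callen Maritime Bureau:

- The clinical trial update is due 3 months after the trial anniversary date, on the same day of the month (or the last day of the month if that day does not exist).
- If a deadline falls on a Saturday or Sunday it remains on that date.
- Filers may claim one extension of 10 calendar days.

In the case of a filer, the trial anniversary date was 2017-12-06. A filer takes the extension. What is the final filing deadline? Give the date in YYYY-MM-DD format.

3 months from 2017-12-06 is 2018-03-06.
2018-03-06 is a Tuesday; no weekend or holiday adjustment applies.
Add the 10 calendar-day extension to 2018-03-06: 2018-03-16.
2018-03-16 falls on a Friday. The rules make no weekend/holiday allowance, so it remains 2018-03-16.
Final deadline: 2018-03-16.

2018-03-16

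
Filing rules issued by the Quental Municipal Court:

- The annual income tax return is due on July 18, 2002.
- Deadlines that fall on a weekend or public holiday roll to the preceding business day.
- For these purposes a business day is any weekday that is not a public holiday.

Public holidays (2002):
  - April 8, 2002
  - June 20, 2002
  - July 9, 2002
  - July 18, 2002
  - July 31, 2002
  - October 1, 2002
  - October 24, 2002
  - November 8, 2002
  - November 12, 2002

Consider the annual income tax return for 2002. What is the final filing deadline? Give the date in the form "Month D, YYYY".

The statutory due date is July 18, 2002.
July 18, 2002 falls on a listed holiday. Rolling to the preceding business day gives July 17, 2002, a Wednesday.
So the filing is due July 17, 2002.

July 17, 2002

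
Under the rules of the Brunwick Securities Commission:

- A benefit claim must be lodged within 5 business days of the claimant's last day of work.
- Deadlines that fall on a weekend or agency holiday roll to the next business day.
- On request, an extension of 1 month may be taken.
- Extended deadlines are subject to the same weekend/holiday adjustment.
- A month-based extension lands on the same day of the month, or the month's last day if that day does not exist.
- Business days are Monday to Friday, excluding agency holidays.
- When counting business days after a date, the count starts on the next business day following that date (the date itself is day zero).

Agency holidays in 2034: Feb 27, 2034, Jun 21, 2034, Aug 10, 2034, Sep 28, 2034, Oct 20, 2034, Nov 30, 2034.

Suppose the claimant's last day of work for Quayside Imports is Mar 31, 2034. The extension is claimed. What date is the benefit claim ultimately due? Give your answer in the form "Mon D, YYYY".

Counting 5 business days after Mar 31, 2034 (skipping weekends and listed holidays) reaches Apr 7, 2034.
Apr 7, 2034 is a Friday and not a listed holiday, so it stands.
Applying the 1 month extension: 1 month after Apr 7, 2034 is May 7, 2034.
May 7, 2034 is a Sunday, so it moves to the next business day, May 8, 2034 (Monday).
Final deadline: May 8, 2034.

May 8, 2034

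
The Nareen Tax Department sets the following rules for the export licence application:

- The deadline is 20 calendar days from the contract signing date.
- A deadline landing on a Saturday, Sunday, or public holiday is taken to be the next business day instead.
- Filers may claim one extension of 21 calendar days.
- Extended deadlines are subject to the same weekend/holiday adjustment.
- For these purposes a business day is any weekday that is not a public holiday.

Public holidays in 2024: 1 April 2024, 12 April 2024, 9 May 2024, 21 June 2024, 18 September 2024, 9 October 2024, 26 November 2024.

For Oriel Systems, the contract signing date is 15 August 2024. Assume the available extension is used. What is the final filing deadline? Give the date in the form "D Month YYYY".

25 September 2024

Trigger date 15 August 2024 + 20 calendar days = 4 September 2024.
4 September 2024 (Wednesday) is already a business day.
Add the 21 calendar-day extension to 4 September 2024: 25 September 2024.
25 September 2024 (Wednesday) is already a business day.
So the filing is due 25 September 2024.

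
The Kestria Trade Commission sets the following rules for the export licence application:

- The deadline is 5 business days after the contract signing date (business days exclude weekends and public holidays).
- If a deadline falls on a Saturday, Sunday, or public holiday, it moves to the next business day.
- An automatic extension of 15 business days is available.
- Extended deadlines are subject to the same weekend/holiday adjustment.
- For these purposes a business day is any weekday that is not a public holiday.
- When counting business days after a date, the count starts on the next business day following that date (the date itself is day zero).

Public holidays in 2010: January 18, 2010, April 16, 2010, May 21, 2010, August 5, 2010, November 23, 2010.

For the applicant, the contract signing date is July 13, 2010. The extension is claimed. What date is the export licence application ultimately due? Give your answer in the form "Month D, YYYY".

August 11, 2010

5 business days after July 13, 2010, excluding weekends and holidays, is July 20, 2010.
July 20, 2010 (Tuesday) is already a business day.
Applying the 15-business-day extension: 15 business days after July 20, 2010 is August 11, 2010.
August 11, 2010 is a Wednesday and not a listed holiday, so it stands.
So the filing is due August 11, 2010.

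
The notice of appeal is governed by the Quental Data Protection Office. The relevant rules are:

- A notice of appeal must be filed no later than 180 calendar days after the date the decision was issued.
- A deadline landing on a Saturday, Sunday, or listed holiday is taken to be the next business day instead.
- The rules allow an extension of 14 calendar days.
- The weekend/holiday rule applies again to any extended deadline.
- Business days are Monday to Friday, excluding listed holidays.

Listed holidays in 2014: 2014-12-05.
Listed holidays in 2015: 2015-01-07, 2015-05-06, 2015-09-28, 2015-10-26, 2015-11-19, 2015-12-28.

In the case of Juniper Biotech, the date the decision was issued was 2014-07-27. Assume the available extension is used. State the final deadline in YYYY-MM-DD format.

180 calendar days after 2014-07-27 is 2015-01-23.
2015-01-23 falls on a Friday, which is a business day, so no adjustment is needed.
The 14-calendar-day extension moves the deadline from 2015-01-23 to 2015-02-06.
2015-02-06 is a Friday and not a listed holiday, so it stands.
Deadline: 2015-02-06.

2015-02-06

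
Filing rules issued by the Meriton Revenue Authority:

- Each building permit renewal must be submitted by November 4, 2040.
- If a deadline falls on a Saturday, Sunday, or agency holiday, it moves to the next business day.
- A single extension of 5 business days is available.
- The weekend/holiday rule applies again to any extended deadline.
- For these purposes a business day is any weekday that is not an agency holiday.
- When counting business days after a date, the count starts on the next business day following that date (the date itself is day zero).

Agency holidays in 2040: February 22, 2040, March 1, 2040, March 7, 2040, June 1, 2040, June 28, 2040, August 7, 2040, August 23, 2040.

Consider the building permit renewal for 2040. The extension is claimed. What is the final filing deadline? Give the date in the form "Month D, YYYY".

The stated deadline is November 4, 2040.
Because November 4, 2040 is a Sunday, the deadline becomes November 5, 2040 (Monday).
The 5-business-day extension runs from November 5, 2040 to November 12, 2040.
November 12, 2040 falls on a Monday, which is a business day, so no adjustment is needed.
So the filing is due November 12, 2040.

November 12, 2040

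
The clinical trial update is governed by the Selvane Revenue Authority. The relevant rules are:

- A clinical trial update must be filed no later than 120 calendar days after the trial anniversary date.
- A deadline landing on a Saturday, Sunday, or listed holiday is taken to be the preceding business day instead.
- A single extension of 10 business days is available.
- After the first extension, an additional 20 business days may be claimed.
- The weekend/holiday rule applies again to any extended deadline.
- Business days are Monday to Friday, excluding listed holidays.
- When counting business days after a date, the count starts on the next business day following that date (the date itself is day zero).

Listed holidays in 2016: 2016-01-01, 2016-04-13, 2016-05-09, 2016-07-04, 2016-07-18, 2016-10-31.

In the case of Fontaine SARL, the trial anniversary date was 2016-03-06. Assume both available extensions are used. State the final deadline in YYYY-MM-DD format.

From 2016-03-06, 120 calendar days later is 2016-07-04.
2016-07-04 is a listed holiday, so it moves to the preceding business day, 2016-07-01 (Friday).
The 10-business-day extension runs from 2016-07-01 to 2016-07-19.
2016-07-19 is a Tuesday and not a listed holiday, so it stands.
Counting 20 further business days from 2016-07-19 reaches 2016-08-16.
Since 2016-08-16 is a Tuesday and not a holiday, the date is unchanged.
The final due date is 2016-08-16.

2016-08-16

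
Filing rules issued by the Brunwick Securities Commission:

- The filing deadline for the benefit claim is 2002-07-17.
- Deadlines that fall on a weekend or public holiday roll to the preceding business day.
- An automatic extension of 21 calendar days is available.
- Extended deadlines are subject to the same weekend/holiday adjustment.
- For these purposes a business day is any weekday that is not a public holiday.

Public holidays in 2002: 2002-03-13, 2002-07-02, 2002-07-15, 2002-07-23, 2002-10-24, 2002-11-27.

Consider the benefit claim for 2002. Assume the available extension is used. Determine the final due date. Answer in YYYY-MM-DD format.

2002-08-07

The statutory due date is 2002-07-17.
2002-07-17 (Wednesday) is already a business day.
Add the 21 calendar-day extension to 2002-07-17: 2002-08-07.
Since 2002-08-07 is a Wednesday and not a holiday, the date is unchanged.
Final deadline: 2002-08-07.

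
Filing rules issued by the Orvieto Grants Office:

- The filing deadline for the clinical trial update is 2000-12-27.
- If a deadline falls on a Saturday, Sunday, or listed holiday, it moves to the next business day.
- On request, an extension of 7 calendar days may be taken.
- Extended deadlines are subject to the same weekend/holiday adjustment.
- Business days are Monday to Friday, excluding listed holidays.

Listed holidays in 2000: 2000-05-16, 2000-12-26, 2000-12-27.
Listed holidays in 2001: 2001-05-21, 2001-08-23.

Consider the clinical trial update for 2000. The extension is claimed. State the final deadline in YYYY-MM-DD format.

Start from the fixed due date, 2000-12-27.
Because 2000-12-27 is a listed holiday, the deadline becomes 2000-12-28 (Thursday).
Applying the 7-calendar-day extension: 2000-12-28 + 7 days = 2001-01-04.
2001-01-04 falls on a Thursday, which is a business day, so no adjustment is needed.
The final due date is 2001-01-04.

2001-01-04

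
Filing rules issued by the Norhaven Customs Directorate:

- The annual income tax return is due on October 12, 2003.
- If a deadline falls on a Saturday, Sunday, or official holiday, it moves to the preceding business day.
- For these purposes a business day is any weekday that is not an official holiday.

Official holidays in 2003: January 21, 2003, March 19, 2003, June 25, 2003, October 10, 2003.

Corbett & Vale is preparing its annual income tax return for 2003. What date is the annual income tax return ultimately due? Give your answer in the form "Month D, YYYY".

October 9, 2003

The statutory due date is October 12, 2003.
Because October 12, 2003 is a Sunday, the deadline becomes October 9, 2003 (Thursday).
So the filing is due October 9, 2003.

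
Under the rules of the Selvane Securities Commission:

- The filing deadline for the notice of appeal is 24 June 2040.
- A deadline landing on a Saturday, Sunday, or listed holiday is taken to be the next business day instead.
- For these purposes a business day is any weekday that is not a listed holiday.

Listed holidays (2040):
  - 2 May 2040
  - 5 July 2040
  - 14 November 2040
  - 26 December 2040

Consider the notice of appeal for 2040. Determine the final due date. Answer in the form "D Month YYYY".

Start from the fixed due date, 24 June 2040.
24 June 2040 falls on a Sunday. Rolling to the next business day gives 25 June 2040, a Monday.
Final deadline: 25 June 2040.

25 June 2040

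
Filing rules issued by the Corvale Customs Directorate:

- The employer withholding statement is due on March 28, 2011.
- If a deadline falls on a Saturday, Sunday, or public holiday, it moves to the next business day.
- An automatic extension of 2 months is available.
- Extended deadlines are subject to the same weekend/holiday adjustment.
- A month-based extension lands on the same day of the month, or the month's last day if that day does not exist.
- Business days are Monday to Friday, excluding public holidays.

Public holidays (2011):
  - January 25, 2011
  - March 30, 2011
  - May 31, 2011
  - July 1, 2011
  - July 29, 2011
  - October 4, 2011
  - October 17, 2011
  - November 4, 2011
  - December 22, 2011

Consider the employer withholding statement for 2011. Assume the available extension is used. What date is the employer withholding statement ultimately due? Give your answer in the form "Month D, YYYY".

May 30, 2011

Start from the fixed due date, March 28, 2011.
Since March 28, 2011 is a Monday and not a holiday, the date is unchanged.
Applying the 2 months extension: 2 months after March 28, 2011 is May 28, 2011.
May 28, 2011 falls on a Saturday. Rolling to the next business day gives May 30, 2011, a Monday.
Final deadline: May 30, 2011.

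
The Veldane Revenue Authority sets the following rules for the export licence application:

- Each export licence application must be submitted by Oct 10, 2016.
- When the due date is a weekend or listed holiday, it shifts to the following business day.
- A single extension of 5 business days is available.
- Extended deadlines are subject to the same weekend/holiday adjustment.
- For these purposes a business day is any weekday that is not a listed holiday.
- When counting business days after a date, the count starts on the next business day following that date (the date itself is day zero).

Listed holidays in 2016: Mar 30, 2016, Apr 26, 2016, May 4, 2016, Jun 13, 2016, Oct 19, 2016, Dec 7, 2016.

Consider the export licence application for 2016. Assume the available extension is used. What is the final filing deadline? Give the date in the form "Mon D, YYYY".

Oct 17, 2016

The stated deadline is Oct 10, 2016.
Since Oct 10, 2016 is a Monday and not a holiday, the date is unchanged.
The 5-business-day extension runs from Oct 10, 2016 to Oct 17, 2016.
Since Oct 17, 2016 is a Monday and not a holiday, the date is unchanged.
So the filing is due Oct 17, 2016.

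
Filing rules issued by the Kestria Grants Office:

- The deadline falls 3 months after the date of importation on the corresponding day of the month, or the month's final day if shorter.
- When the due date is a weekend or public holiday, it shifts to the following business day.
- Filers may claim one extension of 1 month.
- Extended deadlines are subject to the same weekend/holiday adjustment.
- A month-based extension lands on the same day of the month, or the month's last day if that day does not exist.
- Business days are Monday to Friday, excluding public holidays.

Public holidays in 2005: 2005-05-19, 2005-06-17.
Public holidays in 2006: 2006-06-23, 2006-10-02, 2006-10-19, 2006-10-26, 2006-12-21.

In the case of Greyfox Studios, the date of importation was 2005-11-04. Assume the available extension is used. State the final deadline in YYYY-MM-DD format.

Moving 3 months forward from 2005-11-04 on the corresponding day gives 2006-02-04.
2006-02-04 is a Saturday; the next business day is 2006-02-06 (Monday).
Applying the 1 month extension: 1 month after 2006-02-06 is 2006-03-06.
2006-03-06 is a Monday and not a listed holiday, so it stands.
Deadline: 2006-03-06.

2006-03-06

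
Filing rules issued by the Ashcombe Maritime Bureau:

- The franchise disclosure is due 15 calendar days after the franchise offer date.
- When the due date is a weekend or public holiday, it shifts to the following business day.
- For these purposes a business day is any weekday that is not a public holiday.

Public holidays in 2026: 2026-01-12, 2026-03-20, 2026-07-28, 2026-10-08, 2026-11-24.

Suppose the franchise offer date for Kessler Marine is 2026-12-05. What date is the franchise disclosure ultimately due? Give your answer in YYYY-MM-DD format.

2026-12-21

Adding 15 calendar days to 2026-12-05 gives 2026-12-20.
2026-12-20 falls on a Sunday. Rolling to the next business day gives 2026-12-21, a Monday.
The final due date is 2026-12-21.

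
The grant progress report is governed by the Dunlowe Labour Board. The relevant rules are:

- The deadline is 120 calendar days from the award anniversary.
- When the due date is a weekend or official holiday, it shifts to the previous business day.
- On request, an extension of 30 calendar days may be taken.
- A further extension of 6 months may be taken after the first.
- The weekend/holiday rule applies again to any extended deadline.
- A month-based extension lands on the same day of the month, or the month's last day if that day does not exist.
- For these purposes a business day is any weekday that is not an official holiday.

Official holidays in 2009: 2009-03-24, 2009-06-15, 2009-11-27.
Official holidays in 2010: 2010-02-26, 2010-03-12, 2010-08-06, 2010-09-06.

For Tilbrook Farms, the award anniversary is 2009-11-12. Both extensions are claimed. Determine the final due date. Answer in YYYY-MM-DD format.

2010-10-08

Adding 120 calendar days to 2009-11-12 gives 2010-03-12.
2010-03-12 is a listed holiday, so it moves to the preceding business day, 2010-03-11 (Thursday).
With the 30-day extension, 2010-03-11 becomes 2010-04-10.
2010-04-10 is a Saturday, so it moves to the preceding business day, 2010-04-09 (Friday).
Applying the 6 months extension: 6 months after 2010-04-09 is 2010-10-09.
2010-10-09 is a Saturday; the preceding business day is 2010-10-08 (Friday).
So the filing is due 2010-10-08.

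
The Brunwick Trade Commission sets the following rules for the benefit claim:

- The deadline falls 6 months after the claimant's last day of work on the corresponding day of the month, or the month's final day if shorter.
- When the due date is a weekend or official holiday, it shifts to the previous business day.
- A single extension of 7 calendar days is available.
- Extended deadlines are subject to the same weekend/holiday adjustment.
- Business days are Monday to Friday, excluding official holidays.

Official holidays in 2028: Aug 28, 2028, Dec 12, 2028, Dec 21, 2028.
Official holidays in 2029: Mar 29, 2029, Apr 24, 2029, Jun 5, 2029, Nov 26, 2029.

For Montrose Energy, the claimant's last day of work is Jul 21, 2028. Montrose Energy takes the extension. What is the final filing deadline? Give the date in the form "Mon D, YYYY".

Jan 26, 2029

6 months after Jul 21, 2028, on the same day of the month, is Jan 21, 2029.
Jan 21, 2029 falls on a Sunday. Rolling to the preceding business day gives Jan 19, 2029, a Friday.
With the 7-day extension, Jan 19, 2029 becomes Jan 26, 2029.
Jan 26, 2029 (Friday) is already a business day.
So the filing is due Jan 26, 2029.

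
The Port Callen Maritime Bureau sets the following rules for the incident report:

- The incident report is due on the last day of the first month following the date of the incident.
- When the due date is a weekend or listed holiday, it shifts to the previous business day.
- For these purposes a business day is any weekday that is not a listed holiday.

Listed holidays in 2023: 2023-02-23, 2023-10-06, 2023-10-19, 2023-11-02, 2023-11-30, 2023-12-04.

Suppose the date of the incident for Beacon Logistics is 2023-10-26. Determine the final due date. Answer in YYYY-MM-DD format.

2023-11-29

1 month after 2023-10-26 is November 2023; that month ends on 2023-11-30.
2023-11-30 is a listed holiday, so it moves to the preceding business day, 2023-11-29 (Wednesday).
Deadline: 2023-11-29.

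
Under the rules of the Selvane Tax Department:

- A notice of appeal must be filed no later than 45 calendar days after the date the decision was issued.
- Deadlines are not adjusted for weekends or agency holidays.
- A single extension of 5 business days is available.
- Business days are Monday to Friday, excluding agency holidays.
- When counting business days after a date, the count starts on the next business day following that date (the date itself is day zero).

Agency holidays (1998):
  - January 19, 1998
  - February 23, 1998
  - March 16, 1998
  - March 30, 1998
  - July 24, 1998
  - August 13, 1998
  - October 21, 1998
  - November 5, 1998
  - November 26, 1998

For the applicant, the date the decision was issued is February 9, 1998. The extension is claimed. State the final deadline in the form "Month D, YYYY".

45 calendar days after February 9, 1998 is March 26, 1998.
March 26, 1998 is a Thursday; no weekend or holiday adjustment applies.
Counting 5 further business days from March 26, 1998 reaches April 3, 1998.
April 3, 1998 falls on a Friday. The rules make no weekend/holiday allowance, so it remains April 3, 1998.
The final due date is April 3, 1998.

April 3, 1998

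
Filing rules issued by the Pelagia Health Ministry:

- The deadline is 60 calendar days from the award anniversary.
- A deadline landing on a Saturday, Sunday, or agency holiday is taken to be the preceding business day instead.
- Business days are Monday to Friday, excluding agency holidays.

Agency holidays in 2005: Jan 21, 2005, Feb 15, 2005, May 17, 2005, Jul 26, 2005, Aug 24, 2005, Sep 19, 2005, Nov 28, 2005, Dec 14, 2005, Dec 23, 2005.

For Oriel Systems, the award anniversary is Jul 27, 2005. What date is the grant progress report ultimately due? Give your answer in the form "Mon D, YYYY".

Sep 23, 2005

Trigger date Jul 27, 2005 + 60 calendar days = Sep 25, 2005.
Because Sep 25, 2005 is a Sunday, the deadline becomes Sep 23, 2005 (Friday).
Final deadline: Sep 23, 2005.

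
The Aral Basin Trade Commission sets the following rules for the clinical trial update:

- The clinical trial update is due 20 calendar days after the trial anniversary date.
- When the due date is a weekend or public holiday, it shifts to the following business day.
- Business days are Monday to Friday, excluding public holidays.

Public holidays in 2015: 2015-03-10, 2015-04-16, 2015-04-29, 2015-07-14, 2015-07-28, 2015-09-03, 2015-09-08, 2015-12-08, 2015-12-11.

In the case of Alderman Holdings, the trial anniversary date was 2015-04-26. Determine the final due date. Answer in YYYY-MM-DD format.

2015-05-18

From 2015-04-26, 20 calendar days later is 2015-05-16.
2015-05-16 falls on a Saturday. Rolling to the next business day gives 2015-05-18, a Monday.
Deadline: 2015-05-18.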